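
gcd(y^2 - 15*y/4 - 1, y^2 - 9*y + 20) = y - 4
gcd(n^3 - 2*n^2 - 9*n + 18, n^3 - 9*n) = n^2 - 9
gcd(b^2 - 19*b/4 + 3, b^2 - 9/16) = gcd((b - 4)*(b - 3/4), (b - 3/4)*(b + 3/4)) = b - 3/4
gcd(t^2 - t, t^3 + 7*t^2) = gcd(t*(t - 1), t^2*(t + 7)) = t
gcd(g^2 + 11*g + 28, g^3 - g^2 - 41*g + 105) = g + 7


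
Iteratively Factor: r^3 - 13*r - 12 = (r + 3)*(r^2 - 3*r - 4) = (r - 4)*(r + 3)*(r + 1)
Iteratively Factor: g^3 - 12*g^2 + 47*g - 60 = (g - 3)*(g^2 - 9*g + 20) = (g - 5)*(g - 3)*(g - 4)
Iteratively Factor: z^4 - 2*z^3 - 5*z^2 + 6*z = (z - 1)*(z^3 - z^2 - 6*z) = (z - 1)*(z + 2)*(z^2 - 3*z) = (z - 3)*(z - 1)*(z + 2)*(z)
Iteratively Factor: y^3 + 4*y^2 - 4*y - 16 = (y + 2)*(y^2 + 2*y - 8) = (y - 2)*(y + 2)*(y + 4)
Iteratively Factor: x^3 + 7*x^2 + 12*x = (x)*(x^2 + 7*x + 12) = x*(x + 4)*(x + 3)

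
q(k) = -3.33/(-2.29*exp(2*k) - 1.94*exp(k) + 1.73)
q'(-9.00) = 0.00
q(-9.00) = -1.93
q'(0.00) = -3.47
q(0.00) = 1.33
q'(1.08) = -0.27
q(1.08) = 0.14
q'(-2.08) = -0.50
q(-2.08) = -2.29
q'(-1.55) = -1.39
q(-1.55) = -2.74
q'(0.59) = -0.72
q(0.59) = 0.36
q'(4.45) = -0.00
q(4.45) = 0.00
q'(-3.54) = -0.07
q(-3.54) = -1.99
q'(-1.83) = -0.77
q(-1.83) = -2.45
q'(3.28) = -0.00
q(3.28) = 0.00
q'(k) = -3.33*(4.58*exp(2*k) + 1.94*exp(k))/(-2.29*exp(2*k) - 1.94*exp(k) + 1.73)^2 = (-15.2514*exp(k) - 6.4602)*exp(k)/(2.29*exp(2*k) + 1.94*exp(k) - 1.73)^2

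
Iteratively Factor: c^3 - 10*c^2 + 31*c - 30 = (c - 5)*(c^2 - 5*c + 6) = (c - 5)*(c - 2)*(c - 3)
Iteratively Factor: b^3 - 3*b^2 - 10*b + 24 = (b - 4)*(b^2 + b - 6) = (b - 4)*(b + 3)*(b - 2)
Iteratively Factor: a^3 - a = (a)*(a^2 - 1) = a*(a - 1)*(a + 1)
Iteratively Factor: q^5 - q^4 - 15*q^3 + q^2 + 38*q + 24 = (q + 3)*(q^4 - 4*q^3 - 3*q^2 + 10*q + 8) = (q + 1)*(q + 3)*(q^3 - 5*q^2 + 2*q + 8) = (q + 1)^2*(q + 3)*(q^2 - 6*q + 8) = (q - 4)*(q + 1)^2*(q + 3)*(q - 2)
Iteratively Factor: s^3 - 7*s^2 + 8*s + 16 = (s - 4)*(s^2 - 3*s - 4) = (s - 4)*(s + 1)*(s - 4)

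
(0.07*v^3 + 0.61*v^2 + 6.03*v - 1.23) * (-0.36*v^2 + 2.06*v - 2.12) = -0.0252*v^5 - 0.0754*v^4 - 1.0626*v^3 + 11.5714*v^2 - 15.3174*v + 2.6076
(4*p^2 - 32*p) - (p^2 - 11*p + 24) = 3*p^2 - 21*p - 24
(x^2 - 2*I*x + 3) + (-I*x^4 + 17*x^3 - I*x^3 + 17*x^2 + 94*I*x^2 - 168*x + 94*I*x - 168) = -I*x^4 + 17*x^3 - I*x^3 + 18*x^2 + 94*I*x^2 - 168*x + 92*I*x - 165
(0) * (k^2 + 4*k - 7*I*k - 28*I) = 0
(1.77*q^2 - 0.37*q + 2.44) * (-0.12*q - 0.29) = -0.2124*q^3 - 0.4689*q^2 - 0.1855*q - 0.7076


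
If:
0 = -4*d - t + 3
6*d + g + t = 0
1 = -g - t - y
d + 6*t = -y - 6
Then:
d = 23/17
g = -97/17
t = -41/17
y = 121/17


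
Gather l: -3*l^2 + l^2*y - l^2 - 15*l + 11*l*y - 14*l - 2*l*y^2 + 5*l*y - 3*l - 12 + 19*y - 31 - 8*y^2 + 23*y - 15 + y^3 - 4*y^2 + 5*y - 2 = l^2*(y - 4) + l*(-2*y^2 + 16*y - 32) + y^3 - 12*y^2 + 47*y - 60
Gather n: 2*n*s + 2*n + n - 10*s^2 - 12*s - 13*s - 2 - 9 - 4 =n*(2*s + 3) - 10*s^2 - 25*s - 15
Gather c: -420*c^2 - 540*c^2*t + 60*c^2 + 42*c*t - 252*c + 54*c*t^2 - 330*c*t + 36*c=c^2*(-540*t - 360) + c*(54*t^2 - 288*t - 216)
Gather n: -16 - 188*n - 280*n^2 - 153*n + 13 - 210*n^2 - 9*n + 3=-490*n^2 - 350*n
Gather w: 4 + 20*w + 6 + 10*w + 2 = 30*w + 12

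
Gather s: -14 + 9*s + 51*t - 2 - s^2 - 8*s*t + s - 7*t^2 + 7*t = -s^2 + s*(10 - 8*t) - 7*t^2 + 58*t - 16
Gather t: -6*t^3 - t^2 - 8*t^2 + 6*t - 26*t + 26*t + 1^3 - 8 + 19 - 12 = -6*t^3 - 9*t^2 + 6*t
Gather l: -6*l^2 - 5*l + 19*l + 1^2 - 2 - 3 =-6*l^2 + 14*l - 4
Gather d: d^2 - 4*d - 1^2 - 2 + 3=d^2 - 4*d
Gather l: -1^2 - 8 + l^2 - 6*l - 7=l^2 - 6*l - 16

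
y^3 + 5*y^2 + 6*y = y*(y + 2)*(y + 3)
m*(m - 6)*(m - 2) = m^3 - 8*m^2 + 12*m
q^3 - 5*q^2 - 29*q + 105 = (q - 7)*(q - 3)*(q + 5)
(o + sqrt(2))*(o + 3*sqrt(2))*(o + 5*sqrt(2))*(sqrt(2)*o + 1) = sqrt(2)*o^4 + 19*o^3 + 55*sqrt(2)*o^2 + 106*o + 30*sqrt(2)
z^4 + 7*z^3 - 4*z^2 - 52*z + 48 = (z - 2)*(z - 1)*(z + 4)*(z + 6)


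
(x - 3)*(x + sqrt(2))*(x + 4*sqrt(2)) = x^3 - 3*x^2 + 5*sqrt(2)*x^2 - 15*sqrt(2)*x + 8*x - 24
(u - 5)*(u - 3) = u^2 - 8*u + 15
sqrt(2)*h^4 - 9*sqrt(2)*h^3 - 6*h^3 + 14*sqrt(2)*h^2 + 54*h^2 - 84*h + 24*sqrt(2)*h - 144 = (h - 6)*(h - 4)*(h - 3*sqrt(2))*(sqrt(2)*h + sqrt(2))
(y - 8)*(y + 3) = y^2 - 5*y - 24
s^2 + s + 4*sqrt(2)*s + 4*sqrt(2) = (s + 1)*(s + 4*sqrt(2))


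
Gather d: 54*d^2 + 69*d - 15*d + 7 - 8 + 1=54*d^2 + 54*d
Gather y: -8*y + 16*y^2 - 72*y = 16*y^2 - 80*y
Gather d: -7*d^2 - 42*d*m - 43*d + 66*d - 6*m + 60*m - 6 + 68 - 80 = -7*d^2 + d*(23 - 42*m) + 54*m - 18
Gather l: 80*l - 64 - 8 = 80*l - 72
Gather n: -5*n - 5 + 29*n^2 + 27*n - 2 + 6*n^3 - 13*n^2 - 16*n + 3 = 6*n^3 + 16*n^2 + 6*n - 4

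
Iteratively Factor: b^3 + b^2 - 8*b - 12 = (b - 3)*(b^2 + 4*b + 4) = (b - 3)*(b + 2)*(b + 2)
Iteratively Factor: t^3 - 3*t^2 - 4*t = (t)*(t^2 - 3*t - 4) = t*(t + 1)*(t - 4)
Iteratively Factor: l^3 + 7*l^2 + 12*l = (l + 4)*(l^2 + 3*l) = l*(l + 4)*(l + 3)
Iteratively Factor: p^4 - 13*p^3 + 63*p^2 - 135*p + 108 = (p - 3)*(p^3 - 10*p^2 + 33*p - 36) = (p - 3)^2*(p^2 - 7*p + 12) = (p - 4)*(p - 3)^2*(p - 3)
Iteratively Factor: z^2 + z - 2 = (z - 1)*(z + 2)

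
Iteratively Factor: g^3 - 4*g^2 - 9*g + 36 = (g - 4)*(g^2 - 9) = (g - 4)*(g + 3)*(g - 3)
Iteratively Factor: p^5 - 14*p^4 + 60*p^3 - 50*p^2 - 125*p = (p - 5)*(p^4 - 9*p^3 + 15*p^2 + 25*p) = (p - 5)*(p + 1)*(p^3 - 10*p^2 + 25*p) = p*(p - 5)*(p + 1)*(p^2 - 10*p + 25) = p*(p - 5)^2*(p + 1)*(p - 5)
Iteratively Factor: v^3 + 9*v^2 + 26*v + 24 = (v + 2)*(v^2 + 7*v + 12) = (v + 2)*(v + 4)*(v + 3)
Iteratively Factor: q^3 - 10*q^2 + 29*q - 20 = (q - 1)*(q^2 - 9*q + 20) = (q - 4)*(q - 1)*(q - 5)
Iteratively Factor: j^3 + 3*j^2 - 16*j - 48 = (j - 4)*(j^2 + 7*j + 12) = (j - 4)*(j + 4)*(j + 3)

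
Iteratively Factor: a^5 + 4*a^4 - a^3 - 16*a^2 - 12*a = (a + 3)*(a^4 + a^3 - 4*a^2 - 4*a) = a*(a + 3)*(a^3 + a^2 - 4*a - 4) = a*(a - 2)*(a + 3)*(a^2 + 3*a + 2) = a*(a - 2)*(a + 2)*(a + 3)*(a + 1)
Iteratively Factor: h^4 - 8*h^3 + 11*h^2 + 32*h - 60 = (h - 5)*(h^3 - 3*h^2 - 4*h + 12) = (h - 5)*(h + 2)*(h^2 - 5*h + 6) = (h - 5)*(h - 3)*(h + 2)*(h - 2)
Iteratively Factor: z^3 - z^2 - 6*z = (z)*(z^2 - z - 6) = z*(z - 3)*(z + 2)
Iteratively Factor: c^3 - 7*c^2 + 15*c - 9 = (c - 3)*(c^2 - 4*c + 3) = (c - 3)^2*(c - 1)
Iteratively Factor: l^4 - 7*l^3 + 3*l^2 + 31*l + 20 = (l - 5)*(l^3 - 2*l^2 - 7*l - 4) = (l - 5)*(l + 1)*(l^2 - 3*l - 4) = (l - 5)*(l - 4)*(l + 1)*(l + 1)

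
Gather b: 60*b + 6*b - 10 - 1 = 66*b - 11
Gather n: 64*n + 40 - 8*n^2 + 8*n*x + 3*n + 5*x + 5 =-8*n^2 + n*(8*x + 67) + 5*x + 45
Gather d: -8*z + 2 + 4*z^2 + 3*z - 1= 4*z^2 - 5*z + 1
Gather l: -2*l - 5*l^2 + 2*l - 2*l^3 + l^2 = -2*l^3 - 4*l^2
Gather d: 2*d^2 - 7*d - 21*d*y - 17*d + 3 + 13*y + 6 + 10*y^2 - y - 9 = 2*d^2 + d*(-21*y - 24) + 10*y^2 + 12*y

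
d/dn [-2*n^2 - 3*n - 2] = -4*n - 3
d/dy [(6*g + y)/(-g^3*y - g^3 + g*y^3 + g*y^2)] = (-g^2*y - g^2 + y^3 + y^2 - (6*g + y)*(-g^2 + 3*y^2 + 2*y))/(g*(g^2*y + g^2 - y^3 - y^2)^2)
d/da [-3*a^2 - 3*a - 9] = -6*a - 3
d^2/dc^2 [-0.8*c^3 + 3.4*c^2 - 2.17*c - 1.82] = 6.8 - 4.8*c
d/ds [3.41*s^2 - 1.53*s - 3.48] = 6.82*s - 1.53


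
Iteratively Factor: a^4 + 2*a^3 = (a)*(a^3 + 2*a^2) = a^2*(a^2 + 2*a) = a^3*(a + 2)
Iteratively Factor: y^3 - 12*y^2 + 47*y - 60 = (y - 3)*(y^2 - 9*y + 20) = (y - 4)*(y - 3)*(y - 5)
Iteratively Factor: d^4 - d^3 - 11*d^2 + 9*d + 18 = (d + 3)*(d^3 - 4*d^2 + d + 6) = (d - 2)*(d + 3)*(d^2 - 2*d - 3) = (d - 2)*(d + 1)*(d + 3)*(d - 3)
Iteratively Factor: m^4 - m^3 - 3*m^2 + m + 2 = (m + 1)*(m^3 - 2*m^2 - m + 2) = (m - 2)*(m + 1)*(m^2 - 1) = (m - 2)*(m + 1)^2*(m - 1)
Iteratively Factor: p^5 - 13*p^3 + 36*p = (p + 3)*(p^4 - 3*p^3 - 4*p^2 + 12*p) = (p - 3)*(p + 3)*(p^3 - 4*p) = (p - 3)*(p - 2)*(p + 3)*(p^2 + 2*p) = (p - 3)*(p - 2)*(p + 2)*(p + 3)*(p)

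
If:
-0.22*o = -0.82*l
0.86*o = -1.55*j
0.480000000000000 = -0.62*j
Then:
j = -0.77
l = 0.37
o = 1.40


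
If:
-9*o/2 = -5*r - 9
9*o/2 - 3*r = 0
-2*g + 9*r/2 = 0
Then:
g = -81/8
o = -3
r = -9/2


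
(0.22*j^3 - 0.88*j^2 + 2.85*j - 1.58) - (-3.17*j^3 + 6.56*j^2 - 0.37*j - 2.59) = 3.39*j^3 - 7.44*j^2 + 3.22*j + 1.01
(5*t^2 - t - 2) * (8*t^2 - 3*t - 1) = 40*t^4 - 23*t^3 - 18*t^2 + 7*t + 2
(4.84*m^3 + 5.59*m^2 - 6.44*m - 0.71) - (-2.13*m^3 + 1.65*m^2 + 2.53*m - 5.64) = 6.97*m^3 + 3.94*m^2 - 8.97*m + 4.93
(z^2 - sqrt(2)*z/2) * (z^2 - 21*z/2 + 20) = z^4 - 21*z^3/2 - sqrt(2)*z^3/2 + 21*sqrt(2)*z^2/4 + 20*z^2 - 10*sqrt(2)*z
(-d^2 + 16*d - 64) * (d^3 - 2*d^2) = -d^5 + 18*d^4 - 96*d^3 + 128*d^2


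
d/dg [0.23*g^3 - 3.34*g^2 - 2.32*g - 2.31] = 0.69*g^2 - 6.68*g - 2.32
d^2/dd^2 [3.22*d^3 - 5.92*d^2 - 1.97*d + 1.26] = 19.32*d - 11.84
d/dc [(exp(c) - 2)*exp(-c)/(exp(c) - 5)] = (-exp(2*c) + 4*exp(c) - 10)*exp(-c)/(exp(2*c) - 10*exp(c) + 25)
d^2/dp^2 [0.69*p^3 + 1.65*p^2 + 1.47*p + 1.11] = 4.14*p + 3.3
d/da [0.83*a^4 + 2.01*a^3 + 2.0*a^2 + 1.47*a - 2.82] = 3.32*a^3 + 6.03*a^2 + 4.0*a + 1.47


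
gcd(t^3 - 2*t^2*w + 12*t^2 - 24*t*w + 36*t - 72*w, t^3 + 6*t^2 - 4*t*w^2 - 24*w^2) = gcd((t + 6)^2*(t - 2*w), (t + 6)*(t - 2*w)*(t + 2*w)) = t^2 - 2*t*w + 6*t - 12*w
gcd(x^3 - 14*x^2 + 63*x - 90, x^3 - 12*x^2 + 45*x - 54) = x^2 - 9*x + 18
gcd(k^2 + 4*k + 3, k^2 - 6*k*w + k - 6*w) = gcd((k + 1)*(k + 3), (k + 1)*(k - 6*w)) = k + 1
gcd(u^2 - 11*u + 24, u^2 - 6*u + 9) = u - 3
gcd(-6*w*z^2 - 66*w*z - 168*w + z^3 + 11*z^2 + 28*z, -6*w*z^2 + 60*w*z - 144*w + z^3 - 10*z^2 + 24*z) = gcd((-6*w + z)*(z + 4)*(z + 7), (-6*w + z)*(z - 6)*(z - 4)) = -6*w + z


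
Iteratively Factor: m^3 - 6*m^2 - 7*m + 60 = (m + 3)*(m^2 - 9*m + 20) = (m - 5)*(m + 3)*(m - 4)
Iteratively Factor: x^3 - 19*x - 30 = (x + 3)*(x^2 - 3*x - 10) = (x - 5)*(x + 3)*(x + 2)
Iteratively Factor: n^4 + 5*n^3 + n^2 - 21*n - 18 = (n + 3)*(n^3 + 2*n^2 - 5*n - 6) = (n + 3)^2*(n^2 - n - 2) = (n - 2)*(n + 3)^2*(n + 1)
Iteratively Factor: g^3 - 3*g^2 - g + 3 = (g + 1)*(g^2 - 4*g + 3) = (g - 3)*(g + 1)*(g - 1)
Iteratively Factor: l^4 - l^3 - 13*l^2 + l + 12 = (l + 1)*(l^3 - 2*l^2 - 11*l + 12) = (l - 4)*(l + 1)*(l^2 + 2*l - 3) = (l - 4)*(l + 1)*(l + 3)*(l - 1)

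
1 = 1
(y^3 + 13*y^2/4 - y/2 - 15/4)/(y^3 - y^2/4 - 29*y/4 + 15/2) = (4*y^2 + y - 5)/(4*y^2 - 13*y + 10)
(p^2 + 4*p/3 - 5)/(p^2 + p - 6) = (p - 5/3)/(p - 2)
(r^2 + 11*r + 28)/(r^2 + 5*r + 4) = (r + 7)/(r + 1)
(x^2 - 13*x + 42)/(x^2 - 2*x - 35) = (x - 6)/(x + 5)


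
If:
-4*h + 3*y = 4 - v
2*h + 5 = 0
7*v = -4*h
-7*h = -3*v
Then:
No Solution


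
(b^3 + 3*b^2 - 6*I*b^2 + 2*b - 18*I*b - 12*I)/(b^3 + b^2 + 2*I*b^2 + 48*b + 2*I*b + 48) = (b + 2)/(b + 8*I)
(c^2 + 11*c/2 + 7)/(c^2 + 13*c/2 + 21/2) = (c + 2)/(c + 3)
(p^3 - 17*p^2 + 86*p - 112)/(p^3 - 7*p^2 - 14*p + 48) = (p - 7)/(p + 3)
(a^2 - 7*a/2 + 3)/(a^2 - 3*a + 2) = (a - 3/2)/(a - 1)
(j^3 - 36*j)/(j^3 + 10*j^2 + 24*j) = (j - 6)/(j + 4)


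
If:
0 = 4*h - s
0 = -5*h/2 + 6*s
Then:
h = 0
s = 0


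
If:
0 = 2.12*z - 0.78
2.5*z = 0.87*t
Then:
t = 1.06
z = 0.37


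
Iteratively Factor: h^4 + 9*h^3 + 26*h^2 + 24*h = (h + 4)*(h^3 + 5*h^2 + 6*h) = h*(h + 4)*(h^2 + 5*h + 6) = h*(h + 2)*(h + 4)*(h + 3)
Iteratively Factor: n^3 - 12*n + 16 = (n + 4)*(n^2 - 4*n + 4) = (n - 2)*(n + 4)*(n - 2)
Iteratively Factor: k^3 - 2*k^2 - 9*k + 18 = (k + 3)*(k^2 - 5*k + 6) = (k - 3)*(k + 3)*(k - 2)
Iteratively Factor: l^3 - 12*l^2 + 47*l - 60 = (l - 4)*(l^2 - 8*l + 15) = (l - 5)*(l - 4)*(l - 3)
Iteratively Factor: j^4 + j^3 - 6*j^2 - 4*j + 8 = (j + 2)*(j^3 - j^2 - 4*j + 4) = (j - 2)*(j + 2)*(j^2 + j - 2) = (j - 2)*(j - 1)*(j + 2)*(j + 2)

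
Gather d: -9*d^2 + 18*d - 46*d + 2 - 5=-9*d^2 - 28*d - 3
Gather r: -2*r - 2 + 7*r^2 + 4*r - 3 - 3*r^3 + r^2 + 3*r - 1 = -3*r^3 + 8*r^2 + 5*r - 6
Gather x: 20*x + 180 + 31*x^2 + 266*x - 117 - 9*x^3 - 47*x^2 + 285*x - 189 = -9*x^3 - 16*x^2 + 571*x - 126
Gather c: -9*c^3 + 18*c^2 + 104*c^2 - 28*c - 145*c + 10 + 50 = -9*c^3 + 122*c^2 - 173*c + 60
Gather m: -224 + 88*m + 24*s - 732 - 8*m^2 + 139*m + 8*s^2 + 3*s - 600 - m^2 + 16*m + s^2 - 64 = -9*m^2 + 243*m + 9*s^2 + 27*s - 1620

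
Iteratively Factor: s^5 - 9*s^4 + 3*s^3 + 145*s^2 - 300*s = (s)*(s^4 - 9*s^3 + 3*s^2 + 145*s - 300) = s*(s - 5)*(s^3 - 4*s^2 - 17*s + 60) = s*(s - 5)*(s + 4)*(s^2 - 8*s + 15) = s*(s - 5)*(s - 3)*(s + 4)*(s - 5)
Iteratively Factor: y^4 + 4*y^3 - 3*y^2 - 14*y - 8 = (y + 1)*(y^3 + 3*y^2 - 6*y - 8) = (y + 1)*(y + 4)*(y^2 - y - 2) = (y + 1)^2*(y + 4)*(y - 2)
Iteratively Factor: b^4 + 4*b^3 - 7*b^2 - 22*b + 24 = (b - 1)*(b^3 + 5*b^2 - 2*b - 24) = (b - 2)*(b - 1)*(b^2 + 7*b + 12) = (b - 2)*(b - 1)*(b + 3)*(b + 4)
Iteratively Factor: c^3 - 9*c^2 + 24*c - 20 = (c - 2)*(c^2 - 7*c + 10) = (c - 5)*(c - 2)*(c - 2)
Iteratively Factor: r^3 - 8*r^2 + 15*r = (r)*(r^2 - 8*r + 15) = r*(r - 5)*(r - 3)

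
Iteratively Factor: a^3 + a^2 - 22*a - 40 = (a + 2)*(a^2 - a - 20) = (a - 5)*(a + 2)*(a + 4)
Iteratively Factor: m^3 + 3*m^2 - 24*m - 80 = (m + 4)*(m^2 - m - 20) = (m + 4)^2*(m - 5)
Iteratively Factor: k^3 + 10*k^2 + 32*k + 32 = (k + 2)*(k^2 + 8*k + 16) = (k + 2)*(k + 4)*(k + 4)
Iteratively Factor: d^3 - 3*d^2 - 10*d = (d)*(d^2 - 3*d - 10) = d*(d + 2)*(d - 5)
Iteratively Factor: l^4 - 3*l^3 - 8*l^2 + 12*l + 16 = (l - 4)*(l^3 + l^2 - 4*l - 4) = (l - 4)*(l + 1)*(l^2 - 4) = (l - 4)*(l + 1)*(l + 2)*(l - 2)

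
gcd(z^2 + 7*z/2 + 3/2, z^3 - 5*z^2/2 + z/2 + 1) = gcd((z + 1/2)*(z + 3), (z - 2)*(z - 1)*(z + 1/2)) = z + 1/2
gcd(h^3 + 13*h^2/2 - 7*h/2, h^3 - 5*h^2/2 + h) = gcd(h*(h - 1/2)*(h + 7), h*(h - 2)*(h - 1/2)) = h^2 - h/2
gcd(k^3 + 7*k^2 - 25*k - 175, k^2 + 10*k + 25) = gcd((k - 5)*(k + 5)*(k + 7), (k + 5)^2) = k + 5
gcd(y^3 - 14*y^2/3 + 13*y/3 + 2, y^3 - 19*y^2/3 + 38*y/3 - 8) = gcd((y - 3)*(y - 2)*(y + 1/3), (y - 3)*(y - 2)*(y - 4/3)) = y^2 - 5*y + 6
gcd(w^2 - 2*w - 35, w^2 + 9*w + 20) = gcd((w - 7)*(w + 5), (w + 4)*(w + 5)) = w + 5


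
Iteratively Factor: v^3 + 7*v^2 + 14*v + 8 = (v + 2)*(v^2 + 5*v + 4) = (v + 1)*(v + 2)*(v + 4)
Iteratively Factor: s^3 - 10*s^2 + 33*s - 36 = (s - 3)*(s^2 - 7*s + 12) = (s - 3)^2*(s - 4)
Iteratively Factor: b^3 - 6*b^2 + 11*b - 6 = (b - 1)*(b^2 - 5*b + 6) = (b - 2)*(b - 1)*(b - 3)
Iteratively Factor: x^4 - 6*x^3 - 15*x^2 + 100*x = (x - 5)*(x^3 - x^2 - 20*x) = (x - 5)*(x + 4)*(x^2 - 5*x) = x*(x - 5)*(x + 4)*(x - 5)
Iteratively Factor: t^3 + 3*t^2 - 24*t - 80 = (t - 5)*(t^2 + 8*t + 16) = (t - 5)*(t + 4)*(t + 4)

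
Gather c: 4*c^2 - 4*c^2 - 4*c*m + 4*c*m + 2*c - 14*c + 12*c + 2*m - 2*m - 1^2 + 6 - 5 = 0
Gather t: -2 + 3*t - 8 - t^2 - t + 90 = -t^2 + 2*t + 80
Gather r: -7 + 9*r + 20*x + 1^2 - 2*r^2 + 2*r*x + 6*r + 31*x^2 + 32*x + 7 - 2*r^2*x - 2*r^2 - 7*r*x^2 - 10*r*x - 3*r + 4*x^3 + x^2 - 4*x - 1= r^2*(-2*x - 4) + r*(-7*x^2 - 8*x + 12) + 4*x^3 + 32*x^2 + 48*x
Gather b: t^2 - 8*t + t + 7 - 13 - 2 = t^2 - 7*t - 8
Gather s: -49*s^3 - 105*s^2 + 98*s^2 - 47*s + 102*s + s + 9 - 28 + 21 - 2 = -49*s^3 - 7*s^2 + 56*s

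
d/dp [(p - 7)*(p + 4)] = 2*p - 3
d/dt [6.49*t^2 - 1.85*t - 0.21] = 12.98*t - 1.85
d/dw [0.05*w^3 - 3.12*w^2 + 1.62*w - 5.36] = 0.15*w^2 - 6.24*w + 1.62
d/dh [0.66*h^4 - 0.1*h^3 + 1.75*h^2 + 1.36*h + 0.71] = 2.64*h^3 - 0.3*h^2 + 3.5*h + 1.36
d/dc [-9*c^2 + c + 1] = 1 - 18*c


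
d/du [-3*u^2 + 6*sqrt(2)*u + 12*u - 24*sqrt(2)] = -6*u + 6*sqrt(2) + 12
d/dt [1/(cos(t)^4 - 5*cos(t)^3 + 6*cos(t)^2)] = (4*cos(t)^2 - 15*cos(t) + 12)*sin(t)/((cos(t)^2 - 5*cos(t) + 6)^2*cos(t)^3)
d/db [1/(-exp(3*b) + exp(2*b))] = (3*exp(b) - 2)*exp(-2*b)/(1 - exp(b))^2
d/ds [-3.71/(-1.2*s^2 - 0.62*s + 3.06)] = (-8.904*s - 2.3002)/(1.2*s^2 + 0.62*s - 3.06)^2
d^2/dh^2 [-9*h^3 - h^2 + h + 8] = -54*h - 2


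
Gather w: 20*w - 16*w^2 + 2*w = -16*w^2 + 22*w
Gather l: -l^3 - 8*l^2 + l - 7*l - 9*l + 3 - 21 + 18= -l^3 - 8*l^2 - 15*l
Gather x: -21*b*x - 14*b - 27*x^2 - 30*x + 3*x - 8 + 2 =-14*b - 27*x^2 + x*(-21*b - 27) - 6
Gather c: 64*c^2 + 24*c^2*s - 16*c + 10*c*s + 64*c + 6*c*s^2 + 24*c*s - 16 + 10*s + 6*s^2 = c^2*(24*s + 64) + c*(6*s^2 + 34*s + 48) + 6*s^2 + 10*s - 16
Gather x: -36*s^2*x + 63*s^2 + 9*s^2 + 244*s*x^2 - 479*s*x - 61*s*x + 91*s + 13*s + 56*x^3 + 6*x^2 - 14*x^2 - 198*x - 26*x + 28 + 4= 72*s^2 + 104*s + 56*x^3 + x^2*(244*s - 8) + x*(-36*s^2 - 540*s - 224) + 32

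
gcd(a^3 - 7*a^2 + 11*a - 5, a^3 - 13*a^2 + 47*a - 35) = a^2 - 6*a + 5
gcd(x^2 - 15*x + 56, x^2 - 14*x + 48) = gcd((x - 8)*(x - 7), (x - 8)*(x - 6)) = x - 8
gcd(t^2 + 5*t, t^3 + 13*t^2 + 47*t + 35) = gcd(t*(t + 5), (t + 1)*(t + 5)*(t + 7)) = t + 5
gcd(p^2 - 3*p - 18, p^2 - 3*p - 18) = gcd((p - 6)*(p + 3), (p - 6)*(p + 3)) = p^2 - 3*p - 18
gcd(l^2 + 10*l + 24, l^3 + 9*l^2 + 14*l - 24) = l^2 + 10*l + 24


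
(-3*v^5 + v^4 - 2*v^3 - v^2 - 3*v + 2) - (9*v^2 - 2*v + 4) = -3*v^5 + v^4 - 2*v^3 - 10*v^2 - v - 2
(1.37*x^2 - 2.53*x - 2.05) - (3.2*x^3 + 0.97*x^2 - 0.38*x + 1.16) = -3.2*x^3 + 0.4*x^2 - 2.15*x - 3.21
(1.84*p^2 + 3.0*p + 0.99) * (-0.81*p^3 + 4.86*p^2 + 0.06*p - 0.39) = -1.4904*p^5 + 6.5124*p^4 + 13.8885*p^3 + 4.2738*p^2 - 1.1106*p - 0.3861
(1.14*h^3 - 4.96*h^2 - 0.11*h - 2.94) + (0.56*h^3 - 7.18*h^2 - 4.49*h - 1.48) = 1.7*h^3 - 12.14*h^2 - 4.6*h - 4.42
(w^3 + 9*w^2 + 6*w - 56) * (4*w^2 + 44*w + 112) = 4*w^5 + 80*w^4 + 532*w^3 + 1048*w^2 - 1792*w - 6272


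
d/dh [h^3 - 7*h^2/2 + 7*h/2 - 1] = 3*h^2 - 7*h + 7/2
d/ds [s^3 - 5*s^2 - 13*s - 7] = 3*s^2 - 10*s - 13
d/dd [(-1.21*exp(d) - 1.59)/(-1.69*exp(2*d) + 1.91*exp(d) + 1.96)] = (-2.0449*exp(2*d) - 5.3742*exp(d) + 0.6653)*exp(d)/(2.8561*exp(4*d) - 6.4558*exp(3*d) - 2.9767*exp(2*d) + 7.4872*exp(d) + 3.8416)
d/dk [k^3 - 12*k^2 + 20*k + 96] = 3*k^2 - 24*k + 20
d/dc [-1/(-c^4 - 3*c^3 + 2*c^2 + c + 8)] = (-4*c^3 - 9*c^2 + 4*c + 1)/(-c^4 - 3*c^3 + 2*c^2 + c + 8)^2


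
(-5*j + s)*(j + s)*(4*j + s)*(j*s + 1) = -20*j^4*s - 21*j^3*s^2 - 20*j^3 - 21*j^2*s + j*s^4 + s^3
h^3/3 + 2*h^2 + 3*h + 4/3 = (h/3 + 1/3)*(h + 1)*(h + 4)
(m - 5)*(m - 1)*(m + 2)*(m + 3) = m^4 - m^3 - 19*m^2 - 11*m + 30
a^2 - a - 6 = (a - 3)*(a + 2)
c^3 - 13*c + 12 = (c - 3)*(c - 1)*(c + 4)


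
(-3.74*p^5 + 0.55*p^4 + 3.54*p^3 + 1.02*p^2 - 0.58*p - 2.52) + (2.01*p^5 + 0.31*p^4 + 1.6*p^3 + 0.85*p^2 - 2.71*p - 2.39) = -1.73*p^5 + 0.86*p^4 + 5.14*p^3 + 1.87*p^2 - 3.29*p - 4.91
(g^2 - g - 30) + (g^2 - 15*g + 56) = 2*g^2 - 16*g + 26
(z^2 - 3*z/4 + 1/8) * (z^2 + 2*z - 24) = z^4 + 5*z^3/4 - 203*z^2/8 + 73*z/4 - 3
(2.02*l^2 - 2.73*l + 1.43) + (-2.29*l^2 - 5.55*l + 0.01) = -0.27*l^2 - 8.28*l + 1.44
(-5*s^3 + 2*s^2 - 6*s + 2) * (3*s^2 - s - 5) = -15*s^5 + 11*s^4 + 5*s^3 + 2*s^2 + 28*s - 10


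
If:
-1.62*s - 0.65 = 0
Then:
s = -0.40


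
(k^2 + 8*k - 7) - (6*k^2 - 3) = -5*k^2 + 8*k - 4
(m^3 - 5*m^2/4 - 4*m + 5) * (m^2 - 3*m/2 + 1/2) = m^5 - 11*m^4/4 - 13*m^3/8 + 83*m^2/8 - 19*m/2 + 5/2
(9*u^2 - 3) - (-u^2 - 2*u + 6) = 10*u^2 + 2*u - 9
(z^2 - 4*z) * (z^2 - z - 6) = z^4 - 5*z^3 - 2*z^2 + 24*z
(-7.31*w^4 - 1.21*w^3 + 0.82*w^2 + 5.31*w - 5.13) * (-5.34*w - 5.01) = 39.0354*w^5 + 43.0845*w^4 + 1.6833*w^3 - 32.4636*w^2 + 0.7911*w + 25.7013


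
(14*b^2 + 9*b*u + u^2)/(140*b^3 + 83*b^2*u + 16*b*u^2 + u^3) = (2*b + u)/(20*b^2 + 9*b*u + u^2)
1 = 1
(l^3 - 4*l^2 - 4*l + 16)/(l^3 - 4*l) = (l - 4)/l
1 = 1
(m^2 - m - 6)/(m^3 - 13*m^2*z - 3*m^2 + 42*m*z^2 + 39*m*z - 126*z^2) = (m + 2)/(m^2 - 13*m*z + 42*z^2)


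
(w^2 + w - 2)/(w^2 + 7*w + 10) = (w - 1)/(w + 5)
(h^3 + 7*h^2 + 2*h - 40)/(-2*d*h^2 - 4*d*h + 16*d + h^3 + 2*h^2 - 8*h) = (-h - 5)/(2*d - h)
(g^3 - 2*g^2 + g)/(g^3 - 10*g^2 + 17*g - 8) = g/(g - 8)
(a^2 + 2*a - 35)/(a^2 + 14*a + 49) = (a - 5)/(a + 7)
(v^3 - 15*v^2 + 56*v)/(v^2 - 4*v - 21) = v*(v - 8)/(v + 3)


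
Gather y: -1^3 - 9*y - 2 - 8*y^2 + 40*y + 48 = -8*y^2 + 31*y + 45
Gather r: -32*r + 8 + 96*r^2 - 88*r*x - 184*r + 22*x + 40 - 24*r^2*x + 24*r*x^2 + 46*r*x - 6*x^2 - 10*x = r^2*(96 - 24*x) + r*(24*x^2 - 42*x - 216) - 6*x^2 + 12*x + 48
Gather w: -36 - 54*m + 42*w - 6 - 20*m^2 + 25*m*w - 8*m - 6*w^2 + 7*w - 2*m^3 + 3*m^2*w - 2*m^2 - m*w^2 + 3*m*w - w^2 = -2*m^3 - 22*m^2 - 62*m + w^2*(-m - 7) + w*(3*m^2 + 28*m + 49) - 42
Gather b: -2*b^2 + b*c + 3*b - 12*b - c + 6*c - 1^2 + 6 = -2*b^2 + b*(c - 9) + 5*c + 5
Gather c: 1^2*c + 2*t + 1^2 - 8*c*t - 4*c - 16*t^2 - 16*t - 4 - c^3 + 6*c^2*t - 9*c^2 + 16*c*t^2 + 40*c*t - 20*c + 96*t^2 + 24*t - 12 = -c^3 + c^2*(6*t - 9) + c*(16*t^2 + 32*t - 23) + 80*t^2 + 10*t - 15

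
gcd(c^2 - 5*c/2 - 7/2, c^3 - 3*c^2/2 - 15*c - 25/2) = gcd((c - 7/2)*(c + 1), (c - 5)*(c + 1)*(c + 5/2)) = c + 1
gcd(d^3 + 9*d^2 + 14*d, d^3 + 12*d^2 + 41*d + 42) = d^2 + 9*d + 14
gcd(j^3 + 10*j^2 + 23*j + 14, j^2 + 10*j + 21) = j + 7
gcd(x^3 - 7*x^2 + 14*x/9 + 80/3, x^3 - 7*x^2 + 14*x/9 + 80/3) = x^3 - 7*x^2 + 14*x/9 + 80/3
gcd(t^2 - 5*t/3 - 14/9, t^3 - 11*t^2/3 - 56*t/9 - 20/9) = t + 2/3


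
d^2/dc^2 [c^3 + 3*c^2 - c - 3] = 6*c + 6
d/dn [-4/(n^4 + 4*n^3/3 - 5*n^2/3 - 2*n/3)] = 24*(6*n^3 + 6*n^2 - 5*n - 1)/(n^2*(3*n^3 + 4*n^2 - 5*n - 2)^2)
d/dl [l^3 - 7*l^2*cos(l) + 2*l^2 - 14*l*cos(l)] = 7*l^2*sin(l) + 3*l^2 - 14*sqrt(2)*l*cos(l + pi/4) + 4*l - 14*cos(l)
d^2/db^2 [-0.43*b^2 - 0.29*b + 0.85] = -0.860000000000000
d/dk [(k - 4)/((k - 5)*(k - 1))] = (-k^2 + 8*k - 19)/(k^4 - 12*k^3 + 46*k^2 - 60*k + 25)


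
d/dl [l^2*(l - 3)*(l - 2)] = l*(4*l^2 - 15*l + 12)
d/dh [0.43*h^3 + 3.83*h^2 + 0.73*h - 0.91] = 1.29*h^2 + 7.66*h + 0.73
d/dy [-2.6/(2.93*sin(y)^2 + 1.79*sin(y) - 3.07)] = (15.236*sin(y) + 4.654)*cos(y)/(2.93*sin(y)^2 + 1.79*sin(y) - 3.07)^2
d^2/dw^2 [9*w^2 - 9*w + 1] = 18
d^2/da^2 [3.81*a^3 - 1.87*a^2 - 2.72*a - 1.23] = 22.86*a - 3.74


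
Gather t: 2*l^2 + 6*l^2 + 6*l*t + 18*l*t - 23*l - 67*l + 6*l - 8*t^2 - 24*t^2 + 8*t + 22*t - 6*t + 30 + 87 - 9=8*l^2 - 84*l - 32*t^2 + t*(24*l + 24) + 108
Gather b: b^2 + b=b^2 + b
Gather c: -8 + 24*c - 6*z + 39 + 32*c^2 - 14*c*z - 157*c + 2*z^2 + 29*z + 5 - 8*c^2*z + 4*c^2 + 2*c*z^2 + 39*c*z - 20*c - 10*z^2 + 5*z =c^2*(36 - 8*z) + c*(2*z^2 + 25*z - 153) - 8*z^2 + 28*z + 36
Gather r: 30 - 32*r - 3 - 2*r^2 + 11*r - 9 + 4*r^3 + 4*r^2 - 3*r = 4*r^3 + 2*r^2 - 24*r + 18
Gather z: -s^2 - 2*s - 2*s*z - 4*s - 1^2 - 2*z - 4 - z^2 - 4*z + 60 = -s^2 - 6*s - z^2 + z*(-2*s - 6) + 55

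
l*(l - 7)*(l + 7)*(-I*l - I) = -I*l^4 - I*l^3 + 49*I*l^2 + 49*I*l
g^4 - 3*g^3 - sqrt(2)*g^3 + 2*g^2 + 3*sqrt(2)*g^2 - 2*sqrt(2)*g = g*(g - 2)*(g - 1)*(g - sqrt(2))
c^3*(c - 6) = c^4 - 6*c^3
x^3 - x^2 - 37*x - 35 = (x - 7)*(x + 1)*(x + 5)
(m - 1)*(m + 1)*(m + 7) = m^3 + 7*m^2 - m - 7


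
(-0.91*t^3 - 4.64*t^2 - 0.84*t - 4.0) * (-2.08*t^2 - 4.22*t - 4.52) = 1.8928*t^5 + 13.4914*t^4 + 25.4412*t^3 + 32.8376*t^2 + 20.6768*t + 18.08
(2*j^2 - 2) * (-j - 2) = -2*j^3 - 4*j^2 + 2*j + 4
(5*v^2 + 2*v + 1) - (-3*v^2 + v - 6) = 8*v^2 + v + 7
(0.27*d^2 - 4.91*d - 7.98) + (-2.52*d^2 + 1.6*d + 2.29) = -2.25*d^2 - 3.31*d - 5.69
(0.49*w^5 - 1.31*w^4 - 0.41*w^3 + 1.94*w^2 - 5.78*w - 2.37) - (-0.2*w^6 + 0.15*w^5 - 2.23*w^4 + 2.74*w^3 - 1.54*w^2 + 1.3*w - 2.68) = 0.2*w^6 + 0.34*w^5 + 0.92*w^4 - 3.15*w^3 + 3.48*w^2 - 7.08*w + 0.31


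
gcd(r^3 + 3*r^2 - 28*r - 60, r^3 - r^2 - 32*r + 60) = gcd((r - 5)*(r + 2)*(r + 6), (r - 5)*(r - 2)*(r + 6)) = r^2 + r - 30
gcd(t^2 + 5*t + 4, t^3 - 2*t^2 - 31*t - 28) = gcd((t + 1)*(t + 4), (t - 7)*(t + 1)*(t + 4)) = t^2 + 5*t + 4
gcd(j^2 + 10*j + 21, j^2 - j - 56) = j + 7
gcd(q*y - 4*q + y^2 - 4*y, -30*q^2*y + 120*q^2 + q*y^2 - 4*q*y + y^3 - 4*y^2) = y - 4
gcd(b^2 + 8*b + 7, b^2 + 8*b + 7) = b^2 + 8*b + 7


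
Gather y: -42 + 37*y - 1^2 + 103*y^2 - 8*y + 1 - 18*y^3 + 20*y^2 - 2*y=-18*y^3 + 123*y^2 + 27*y - 42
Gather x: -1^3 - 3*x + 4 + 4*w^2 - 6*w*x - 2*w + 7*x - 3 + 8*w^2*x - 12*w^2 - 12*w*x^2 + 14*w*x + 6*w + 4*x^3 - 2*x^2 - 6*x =-8*w^2 + 4*w + 4*x^3 + x^2*(-12*w - 2) + x*(8*w^2 + 8*w - 2)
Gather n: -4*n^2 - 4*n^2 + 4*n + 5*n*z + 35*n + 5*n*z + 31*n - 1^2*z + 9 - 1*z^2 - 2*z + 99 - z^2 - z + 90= -8*n^2 + n*(10*z + 70) - 2*z^2 - 4*z + 198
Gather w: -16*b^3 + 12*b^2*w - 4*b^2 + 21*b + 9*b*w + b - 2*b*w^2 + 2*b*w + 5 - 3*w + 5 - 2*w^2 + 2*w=-16*b^3 - 4*b^2 + 22*b + w^2*(-2*b - 2) + w*(12*b^2 + 11*b - 1) + 10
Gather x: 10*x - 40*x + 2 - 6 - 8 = -30*x - 12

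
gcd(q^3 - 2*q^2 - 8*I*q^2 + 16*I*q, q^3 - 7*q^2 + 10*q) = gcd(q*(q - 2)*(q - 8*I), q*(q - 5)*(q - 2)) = q^2 - 2*q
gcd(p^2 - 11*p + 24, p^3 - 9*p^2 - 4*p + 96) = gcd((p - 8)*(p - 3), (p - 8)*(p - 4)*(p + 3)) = p - 8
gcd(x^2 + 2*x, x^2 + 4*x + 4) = x + 2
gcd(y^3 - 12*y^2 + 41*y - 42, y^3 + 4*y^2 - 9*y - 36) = y - 3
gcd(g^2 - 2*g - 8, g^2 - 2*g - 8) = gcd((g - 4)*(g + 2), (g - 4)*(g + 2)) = g^2 - 2*g - 8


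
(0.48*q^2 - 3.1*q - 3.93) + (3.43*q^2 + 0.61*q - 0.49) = 3.91*q^2 - 2.49*q - 4.42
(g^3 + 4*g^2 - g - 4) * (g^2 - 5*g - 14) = g^5 - g^4 - 35*g^3 - 55*g^2 + 34*g + 56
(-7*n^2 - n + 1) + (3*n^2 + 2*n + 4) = -4*n^2 + n + 5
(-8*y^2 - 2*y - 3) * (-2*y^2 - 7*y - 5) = 16*y^4 + 60*y^3 + 60*y^2 + 31*y + 15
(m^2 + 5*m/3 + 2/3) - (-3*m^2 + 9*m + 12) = 4*m^2 - 22*m/3 - 34/3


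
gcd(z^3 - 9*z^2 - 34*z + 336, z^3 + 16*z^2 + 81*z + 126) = z + 6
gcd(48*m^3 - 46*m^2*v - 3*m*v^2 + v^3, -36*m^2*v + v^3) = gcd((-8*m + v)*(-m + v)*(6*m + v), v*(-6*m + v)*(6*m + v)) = 6*m + v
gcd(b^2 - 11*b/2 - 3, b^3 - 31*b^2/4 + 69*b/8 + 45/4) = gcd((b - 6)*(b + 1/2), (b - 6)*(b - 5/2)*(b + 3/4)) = b - 6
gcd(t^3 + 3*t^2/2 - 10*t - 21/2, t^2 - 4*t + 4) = 1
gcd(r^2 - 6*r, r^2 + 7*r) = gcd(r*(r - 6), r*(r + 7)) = r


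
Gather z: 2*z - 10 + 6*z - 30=8*z - 40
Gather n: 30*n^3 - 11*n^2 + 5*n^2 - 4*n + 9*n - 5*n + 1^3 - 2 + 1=30*n^3 - 6*n^2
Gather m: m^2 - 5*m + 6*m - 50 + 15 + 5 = m^2 + m - 30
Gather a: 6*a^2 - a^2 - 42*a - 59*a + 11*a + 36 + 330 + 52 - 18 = 5*a^2 - 90*a + 400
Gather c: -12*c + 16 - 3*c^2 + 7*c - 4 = -3*c^2 - 5*c + 12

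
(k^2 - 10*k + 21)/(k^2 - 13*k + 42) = (k - 3)/(k - 6)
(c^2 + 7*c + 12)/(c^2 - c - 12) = (c + 4)/(c - 4)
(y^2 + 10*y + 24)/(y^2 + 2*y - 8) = (y + 6)/(y - 2)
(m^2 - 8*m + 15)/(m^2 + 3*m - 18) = (m - 5)/(m + 6)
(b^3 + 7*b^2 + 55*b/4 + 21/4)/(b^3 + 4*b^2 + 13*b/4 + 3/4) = (2*b + 7)/(2*b + 1)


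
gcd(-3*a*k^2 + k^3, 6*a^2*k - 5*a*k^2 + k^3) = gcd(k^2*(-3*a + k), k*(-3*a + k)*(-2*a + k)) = 3*a*k - k^2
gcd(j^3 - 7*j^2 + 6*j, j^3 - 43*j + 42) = j^2 - 7*j + 6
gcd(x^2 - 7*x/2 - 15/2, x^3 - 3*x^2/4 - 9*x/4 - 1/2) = 1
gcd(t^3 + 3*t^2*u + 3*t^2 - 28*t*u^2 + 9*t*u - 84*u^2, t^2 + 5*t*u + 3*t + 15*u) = t + 3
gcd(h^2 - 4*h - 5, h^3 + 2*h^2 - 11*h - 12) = h + 1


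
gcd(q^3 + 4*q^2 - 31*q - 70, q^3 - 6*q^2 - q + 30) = q^2 - 3*q - 10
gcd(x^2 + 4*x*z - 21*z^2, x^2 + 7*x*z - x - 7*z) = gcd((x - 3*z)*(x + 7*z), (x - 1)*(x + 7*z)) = x + 7*z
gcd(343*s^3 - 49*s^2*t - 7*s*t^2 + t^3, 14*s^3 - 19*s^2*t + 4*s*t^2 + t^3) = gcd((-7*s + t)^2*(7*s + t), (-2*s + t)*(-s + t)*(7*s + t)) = 7*s + t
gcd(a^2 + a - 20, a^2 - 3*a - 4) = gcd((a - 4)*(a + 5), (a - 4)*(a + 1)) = a - 4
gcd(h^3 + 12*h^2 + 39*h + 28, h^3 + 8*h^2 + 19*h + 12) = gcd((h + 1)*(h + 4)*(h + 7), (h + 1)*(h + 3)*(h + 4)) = h^2 + 5*h + 4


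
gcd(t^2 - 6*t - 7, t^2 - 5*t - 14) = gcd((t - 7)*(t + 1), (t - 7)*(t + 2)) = t - 7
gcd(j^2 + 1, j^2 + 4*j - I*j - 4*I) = j - I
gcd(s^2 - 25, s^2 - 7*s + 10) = s - 5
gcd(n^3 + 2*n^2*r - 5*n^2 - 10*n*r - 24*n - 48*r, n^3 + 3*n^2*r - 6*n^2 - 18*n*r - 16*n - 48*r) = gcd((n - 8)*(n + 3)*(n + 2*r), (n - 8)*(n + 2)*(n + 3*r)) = n - 8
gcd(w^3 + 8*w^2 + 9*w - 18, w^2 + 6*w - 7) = w - 1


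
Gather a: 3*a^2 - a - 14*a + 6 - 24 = 3*a^2 - 15*a - 18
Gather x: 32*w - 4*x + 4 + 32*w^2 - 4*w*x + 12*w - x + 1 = 32*w^2 + 44*w + x*(-4*w - 5) + 5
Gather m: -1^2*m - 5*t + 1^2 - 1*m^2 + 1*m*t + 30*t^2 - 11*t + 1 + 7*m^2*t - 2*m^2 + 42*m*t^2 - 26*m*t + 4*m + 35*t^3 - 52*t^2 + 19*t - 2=m^2*(7*t - 3) + m*(42*t^2 - 25*t + 3) + 35*t^3 - 22*t^2 + 3*t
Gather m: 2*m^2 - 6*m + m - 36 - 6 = 2*m^2 - 5*m - 42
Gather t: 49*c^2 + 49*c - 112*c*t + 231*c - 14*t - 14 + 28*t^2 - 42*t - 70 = 49*c^2 + 280*c + 28*t^2 + t*(-112*c - 56) - 84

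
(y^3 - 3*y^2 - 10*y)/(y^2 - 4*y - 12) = y*(y - 5)/(y - 6)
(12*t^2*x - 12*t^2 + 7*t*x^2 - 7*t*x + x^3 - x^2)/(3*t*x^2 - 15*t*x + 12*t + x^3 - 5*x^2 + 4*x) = (4*t + x)/(x - 4)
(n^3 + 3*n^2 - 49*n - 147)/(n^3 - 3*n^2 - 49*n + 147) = (n + 3)/(n - 3)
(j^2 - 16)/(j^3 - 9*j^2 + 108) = (j^2 - 16)/(j^3 - 9*j^2 + 108)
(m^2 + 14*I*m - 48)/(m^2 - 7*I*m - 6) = (-m^2 - 14*I*m + 48)/(-m^2 + 7*I*m + 6)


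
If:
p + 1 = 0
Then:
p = -1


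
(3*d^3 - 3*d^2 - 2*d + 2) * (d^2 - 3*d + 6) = 3*d^5 - 12*d^4 + 25*d^3 - 10*d^2 - 18*d + 12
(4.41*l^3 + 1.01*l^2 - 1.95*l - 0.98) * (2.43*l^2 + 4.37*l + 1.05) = 10.7163*l^5 + 21.726*l^4 + 4.3057*l^3 - 9.8424*l^2 - 6.3301*l - 1.029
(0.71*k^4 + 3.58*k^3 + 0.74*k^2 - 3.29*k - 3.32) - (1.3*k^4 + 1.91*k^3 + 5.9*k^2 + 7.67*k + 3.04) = -0.59*k^4 + 1.67*k^3 - 5.16*k^2 - 10.96*k - 6.36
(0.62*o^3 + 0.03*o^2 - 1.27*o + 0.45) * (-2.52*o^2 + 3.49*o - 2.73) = -1.5624*o^5 + 2.0882*o^4 + 1.6125*o^3 - 5.6482*o^2 + 5.0376*o - 1.2285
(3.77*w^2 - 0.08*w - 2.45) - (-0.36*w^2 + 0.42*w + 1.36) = 4.13*w^2 - 0.5*w - 3.81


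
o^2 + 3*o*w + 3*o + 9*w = (o + 3)*(o + 3*w)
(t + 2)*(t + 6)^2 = t^3 + 14*t^2 + 60*t + 72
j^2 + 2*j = j*(j + 2)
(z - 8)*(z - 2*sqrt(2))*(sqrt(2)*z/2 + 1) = sqrt(2)*z^3/2 - 4*sqrt(2)*z^2 - z^2 - 2*sqrt(2)*z + 8*z + 16*sqrt(2)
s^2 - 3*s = s*(s - 3)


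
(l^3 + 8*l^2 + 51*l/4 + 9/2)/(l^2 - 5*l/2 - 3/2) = (l^2 + 15*l/2 + 9)/(l - 3)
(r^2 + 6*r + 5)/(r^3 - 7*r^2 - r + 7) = (r + 5)/(r^2 - 8*r + 7)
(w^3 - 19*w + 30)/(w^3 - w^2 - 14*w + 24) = (w + 5)/(w + 4)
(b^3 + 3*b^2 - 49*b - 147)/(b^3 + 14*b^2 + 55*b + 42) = (b^2 - 4*b - 21)/(b^2 + 7*b + 6)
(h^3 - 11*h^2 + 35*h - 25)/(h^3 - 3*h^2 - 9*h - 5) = (h^2 - 6*h + 5)/(h^2 + 2*h + 1)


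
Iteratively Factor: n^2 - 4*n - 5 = (n + 1)*(n - 5)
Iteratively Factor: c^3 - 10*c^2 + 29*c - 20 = (c - 5)*(c^2 - 5*c + 4) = (c - 5)*(c - 4)*(c - 1)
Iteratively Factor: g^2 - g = (g - 1)*(g)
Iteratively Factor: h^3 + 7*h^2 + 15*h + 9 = (h + 3)*(h^2 + 4*h + 3) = (h + 1)*(h + 3)*(h + 3)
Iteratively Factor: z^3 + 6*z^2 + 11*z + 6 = (z + 2)*(z^2 + 4*z + 3) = (z + 2)*(z + 3)*(z + 1)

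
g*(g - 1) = g^2 - g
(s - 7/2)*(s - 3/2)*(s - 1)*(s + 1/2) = s^4 - 11*s^3/2 + 29*s^2/4 - s/8 - 21/8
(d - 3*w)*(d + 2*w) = d^2 - d*w - 6*w^2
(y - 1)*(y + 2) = y^2 + y - 2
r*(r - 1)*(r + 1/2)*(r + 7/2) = r^4 + 3*r^3 - 9*r^2/4 - 7*r/4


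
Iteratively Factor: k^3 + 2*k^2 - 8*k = (k - 2)*(k^2 + 4*k) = (k - 2)*(k + 4)*(k)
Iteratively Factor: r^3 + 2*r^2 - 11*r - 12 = (r + 4)*(r^2 - 2*r - 3) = (r - 3)*(r + 4)*(r + 1)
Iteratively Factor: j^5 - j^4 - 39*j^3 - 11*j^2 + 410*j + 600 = (j - 5)*(j^4 + 4*j^3 - 19*j^2 - 106*j - 120) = (j - 5)^2*(j^3 + 9*j^2 + 26*j + 24) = (j - 5)^2*(j + 2)*(j^2 + 7*j + 12) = (j - 5)^2*(j + 2)*(j + 4)*(j + 3)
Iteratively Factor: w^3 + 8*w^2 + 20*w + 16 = (w + 2)*(w^2 + 6*w + 8) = (w + 2)^2*(w + 4)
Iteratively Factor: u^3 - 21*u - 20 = (u + 4)*(u^2 - 4*u - 5) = (u - 5)*(u + 4)*(u + 1)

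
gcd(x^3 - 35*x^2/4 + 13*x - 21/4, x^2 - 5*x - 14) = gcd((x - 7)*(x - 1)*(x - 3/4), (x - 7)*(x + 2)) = x - 7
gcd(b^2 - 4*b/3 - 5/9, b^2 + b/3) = b + 1/3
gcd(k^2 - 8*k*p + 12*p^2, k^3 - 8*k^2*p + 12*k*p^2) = k^2 - 8*k*p + 12*p^2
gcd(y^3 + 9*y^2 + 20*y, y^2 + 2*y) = y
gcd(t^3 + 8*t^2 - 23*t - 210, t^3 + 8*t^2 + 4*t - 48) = t + 6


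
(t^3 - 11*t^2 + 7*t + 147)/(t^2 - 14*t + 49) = t + 3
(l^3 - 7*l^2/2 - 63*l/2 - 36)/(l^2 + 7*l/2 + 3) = (l^2 - 5*l - 24)/(l + 2)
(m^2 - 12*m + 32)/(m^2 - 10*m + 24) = (m - 8)/(m - 6)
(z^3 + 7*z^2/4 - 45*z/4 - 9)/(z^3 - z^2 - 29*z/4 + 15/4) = (4*z^2 + 19*z + 12)/(4*z^2 + 8*z - 5)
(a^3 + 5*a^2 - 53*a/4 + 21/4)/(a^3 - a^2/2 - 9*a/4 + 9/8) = 2*(a + 7)/(2*a + 3)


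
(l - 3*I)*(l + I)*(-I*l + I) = -I*l^3 - 2*l^2 + I*l^2 + 2*l - 3*I*l + 3*I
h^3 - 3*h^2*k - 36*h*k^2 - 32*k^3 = (h - 8*k)*(h + k)*(h + 4*k)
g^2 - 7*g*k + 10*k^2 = (g - 5*k)*(g - 2*k)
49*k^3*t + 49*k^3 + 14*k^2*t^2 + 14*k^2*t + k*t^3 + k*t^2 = (7*k + t)^2*(k*t + k)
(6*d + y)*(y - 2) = 6*d*y - 12*d + y^2 - 2*y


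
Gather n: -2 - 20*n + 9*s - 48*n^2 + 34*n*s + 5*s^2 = -48*n^2 + n*(34*s - 20) + 5*s^2 + 9*s - 2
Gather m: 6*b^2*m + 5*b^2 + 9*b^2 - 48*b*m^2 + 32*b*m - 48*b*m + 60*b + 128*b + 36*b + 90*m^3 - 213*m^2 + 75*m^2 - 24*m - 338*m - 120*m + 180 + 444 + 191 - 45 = 14*b^2 + 224*b + 90*m^3 + m^2*(-48*b - 138) + m*(6*b^2 - 16*b - 482) + 770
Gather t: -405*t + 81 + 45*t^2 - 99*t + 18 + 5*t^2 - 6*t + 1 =50*t^2 - 510*t + 100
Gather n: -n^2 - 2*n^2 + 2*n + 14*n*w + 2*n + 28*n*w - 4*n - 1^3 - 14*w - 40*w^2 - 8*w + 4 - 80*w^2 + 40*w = -3*n^2 + 42*n*w - 120*w^2 + 18*w + 3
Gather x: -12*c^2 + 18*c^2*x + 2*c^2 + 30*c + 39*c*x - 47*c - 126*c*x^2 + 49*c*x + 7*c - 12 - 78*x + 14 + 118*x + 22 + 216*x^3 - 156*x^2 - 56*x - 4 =-10*c^2 - 10*c + 216*x^3 + x^2*(-126*c - 156) + x*(18*c^2 + 88*c - 16) + 20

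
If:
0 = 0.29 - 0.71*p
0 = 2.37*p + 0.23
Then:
No Solution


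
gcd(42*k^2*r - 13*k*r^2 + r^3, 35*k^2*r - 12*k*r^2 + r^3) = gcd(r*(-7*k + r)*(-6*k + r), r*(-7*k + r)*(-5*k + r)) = -7*k*r + r^2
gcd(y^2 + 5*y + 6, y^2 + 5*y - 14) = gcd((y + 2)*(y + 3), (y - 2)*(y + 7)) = 1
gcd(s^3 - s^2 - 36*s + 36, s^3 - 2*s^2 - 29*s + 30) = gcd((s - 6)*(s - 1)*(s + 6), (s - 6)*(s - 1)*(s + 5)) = s^2 - 7*s + 6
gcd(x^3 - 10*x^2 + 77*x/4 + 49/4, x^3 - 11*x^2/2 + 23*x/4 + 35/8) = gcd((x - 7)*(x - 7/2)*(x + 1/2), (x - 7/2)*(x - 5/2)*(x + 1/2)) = x^2 - 3*x - 7/4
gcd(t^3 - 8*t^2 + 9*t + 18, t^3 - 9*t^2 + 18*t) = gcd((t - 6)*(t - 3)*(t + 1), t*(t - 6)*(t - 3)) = t^2 - 9*t + 18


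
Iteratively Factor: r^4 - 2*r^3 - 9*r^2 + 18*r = (r + 3)*(r^3 - 5*r^2 + 6*r) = (r - 2)*(r + 3)*(r^2 - 3*r) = (r - 3)*(r - 2)*(r + 3)*(r)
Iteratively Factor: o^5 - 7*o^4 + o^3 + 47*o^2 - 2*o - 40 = (o - 1)*(o^4 - 6*o^3 - 5*o^2 + 42*o + 40) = (o - 4)*(o - 1)*(o^3 - 2*o^2 - 13*o - 10) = (o - 4)*(o - 1)*(o + 1)*(o^2 - 3*o - 10) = (o - 5)*(o - 4)*(o - 1)*(o + 1)*(o + 2)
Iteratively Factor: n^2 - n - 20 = (n + 4)*(n - 5)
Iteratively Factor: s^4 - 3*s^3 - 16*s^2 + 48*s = (s + 4)*(s^3 - 7*s^2 + 12*s) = (s - 4)*(s + 4)*(s^2 - 3*s) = s*(s - 4)*(s + 4)*(s - 3)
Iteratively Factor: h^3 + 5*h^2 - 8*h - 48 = (h + 4)*(h^2 + h - 12) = (h - 3)*(h + 4)*(h + 4)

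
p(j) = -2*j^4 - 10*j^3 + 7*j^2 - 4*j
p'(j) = -8*j^3 - 30*j^2 + 14*j - 4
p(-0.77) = 11.09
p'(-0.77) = -28.91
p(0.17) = -0.53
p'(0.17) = -2.53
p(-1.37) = 37.29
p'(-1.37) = -58.92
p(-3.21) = 203.38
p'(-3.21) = -93.45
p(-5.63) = 19.55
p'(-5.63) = 393.90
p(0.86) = -5.72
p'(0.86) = -19.24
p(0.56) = -2.00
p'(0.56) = -6.97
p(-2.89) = 171.89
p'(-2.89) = -101.92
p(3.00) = -381.00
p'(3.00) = -448.00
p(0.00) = 0.00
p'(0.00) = -4.00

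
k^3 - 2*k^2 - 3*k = k*(k - 3)*(k + 1)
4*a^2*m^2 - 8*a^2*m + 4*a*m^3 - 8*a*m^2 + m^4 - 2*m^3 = m*(2*a + m)^2*(m - 2)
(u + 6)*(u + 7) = u^2 + 13*u + 42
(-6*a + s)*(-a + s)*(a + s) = 6*a^3 - a^2*s - 6*a*s^2 + s^3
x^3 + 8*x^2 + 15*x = x*(x + 3)*(x + 5)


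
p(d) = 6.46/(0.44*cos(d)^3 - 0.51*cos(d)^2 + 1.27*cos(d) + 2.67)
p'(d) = 6.46*(1.32*sin(d)*cos(d)^2 - 1.02*sin(d)*cos(d) + 1.27*sin(d))/(0.44*cos(d)^3 - 0.51*cos(d)^2 + 1.27*cos(d) + 2.67)^2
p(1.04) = 1.99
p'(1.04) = 0.58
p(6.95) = 1.81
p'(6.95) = 0.40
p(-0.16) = 1.68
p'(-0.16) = -0.11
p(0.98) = 1.96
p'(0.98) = 0.55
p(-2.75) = 9.06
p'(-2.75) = -16.20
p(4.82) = 2.31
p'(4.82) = -0.96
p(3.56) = 8.64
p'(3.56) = -15.50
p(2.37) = 4.84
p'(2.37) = 6.77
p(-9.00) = 8.54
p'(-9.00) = -15.32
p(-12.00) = 1.77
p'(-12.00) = 0.35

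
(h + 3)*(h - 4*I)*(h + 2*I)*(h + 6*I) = h^4 + 3*h^3 + 4*I*h^3 + 20*h^2 + 12*I*h^2 + 60*h + 48*I*h + 144*I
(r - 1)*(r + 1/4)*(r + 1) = r^3 + r^2/4 - r - 1/4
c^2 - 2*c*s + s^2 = (-c + s)^2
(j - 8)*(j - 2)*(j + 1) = j^3 - 9*j^2 + 6*j + 16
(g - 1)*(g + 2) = g^2 + g - 2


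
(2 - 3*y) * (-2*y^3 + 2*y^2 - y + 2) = 6*y^4 - 10*y^3 + 7*y^2 - 8*y + 4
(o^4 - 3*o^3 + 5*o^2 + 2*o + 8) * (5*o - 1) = 5*o^5 - 16*o^4 + 28*o^3 + 5*o^2 + 38*o - 8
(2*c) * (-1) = -2*c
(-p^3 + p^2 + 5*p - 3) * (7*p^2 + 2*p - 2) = -7*p^5 + 5*p^4 + 39*p^3 - 13*p^2 - 16*p + 6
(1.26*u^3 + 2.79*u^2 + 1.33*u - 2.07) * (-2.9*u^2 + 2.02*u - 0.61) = -3.654*u^5 - 5.5458*u^4 + 1.0102*u^3 + 6.9877*u^2 - 4.9927*u + 1.2627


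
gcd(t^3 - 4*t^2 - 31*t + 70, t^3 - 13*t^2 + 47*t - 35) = t - 7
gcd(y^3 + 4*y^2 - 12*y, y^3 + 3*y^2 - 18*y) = y^2 + 6*y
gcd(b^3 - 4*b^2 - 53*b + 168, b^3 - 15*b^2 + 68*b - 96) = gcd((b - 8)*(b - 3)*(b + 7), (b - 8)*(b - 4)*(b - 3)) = b^2 - 11*b + 24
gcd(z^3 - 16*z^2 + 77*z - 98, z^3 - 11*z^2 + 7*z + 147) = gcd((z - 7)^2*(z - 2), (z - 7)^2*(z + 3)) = z^2 - 14*z + 49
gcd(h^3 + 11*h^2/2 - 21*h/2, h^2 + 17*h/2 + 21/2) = h + 7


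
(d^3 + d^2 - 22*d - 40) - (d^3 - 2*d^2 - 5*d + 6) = 3*d^2 - 17*d - 46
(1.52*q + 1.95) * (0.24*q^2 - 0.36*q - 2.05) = 0.3648*q^3 - 0.0792*q^2 - 3.818*q - 3.9975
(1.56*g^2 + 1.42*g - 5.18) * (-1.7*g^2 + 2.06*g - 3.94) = -2.652*g^4 + 0.7996*g^3 + 5.5848*g^2 - 16.2656*g + 20.4092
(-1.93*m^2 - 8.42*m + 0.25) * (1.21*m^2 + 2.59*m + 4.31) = -2.3353*m^4 - 15.1869*m^3 - 29.8236*m^2 - 35.6427*m + 1.0775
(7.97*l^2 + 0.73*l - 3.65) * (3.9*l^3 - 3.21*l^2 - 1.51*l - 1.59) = 31.083*l^5 - 22.7367*l^4 - 28.613*l^3 - 2.0581*l^2 + 4.3508*l + 5.8035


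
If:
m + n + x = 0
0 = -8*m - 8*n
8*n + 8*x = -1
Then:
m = 1/8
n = -1/8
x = 0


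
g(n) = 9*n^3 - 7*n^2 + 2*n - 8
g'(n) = 27*n^2 - 14*n + 2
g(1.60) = 14.14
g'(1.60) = 48.72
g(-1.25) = -39.02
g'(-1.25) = 61.69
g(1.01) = -3.85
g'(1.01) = 15.40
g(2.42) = 83.40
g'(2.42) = 126.24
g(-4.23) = -822.89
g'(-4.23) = 544.33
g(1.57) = 12.71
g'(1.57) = 46.57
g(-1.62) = -67.87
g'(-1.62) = 95.54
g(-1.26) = -39.64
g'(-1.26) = 62.51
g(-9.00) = -7154.00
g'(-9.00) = 2315.00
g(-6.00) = -2216.00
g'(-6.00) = 1058.00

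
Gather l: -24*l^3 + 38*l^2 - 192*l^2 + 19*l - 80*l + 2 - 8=-24*l^3 - 154*l^2 - 61*l - 6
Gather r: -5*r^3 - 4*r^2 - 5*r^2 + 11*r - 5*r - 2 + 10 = -5*r^3 - 9*r^2 + 6*r + 8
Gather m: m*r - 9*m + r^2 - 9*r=m*(r - 9) + r^2 - 9*r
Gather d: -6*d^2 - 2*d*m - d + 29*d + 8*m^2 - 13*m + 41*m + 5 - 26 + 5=-6*d^2 + d*(28 - 2*m) + 8*m^2 + 28*m - 16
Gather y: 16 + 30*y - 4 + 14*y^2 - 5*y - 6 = 14*y^2 + 25*y + 6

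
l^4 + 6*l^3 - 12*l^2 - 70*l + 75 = (l - 3)*(l - 1)*(l + 5)^2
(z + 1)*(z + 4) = z^2 + 5*z + 4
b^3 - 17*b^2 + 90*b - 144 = (b - 8)*(b - 6)*(b - 3)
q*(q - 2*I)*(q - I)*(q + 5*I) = q^4 + 2*I*q^3 + 13*q^2 - 10*I*q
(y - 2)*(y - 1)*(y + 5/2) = y^3 - y^2/2 - 11*y/2 + 5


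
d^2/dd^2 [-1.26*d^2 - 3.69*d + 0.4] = -2.52000000000000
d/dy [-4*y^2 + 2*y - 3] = 2 - 8*y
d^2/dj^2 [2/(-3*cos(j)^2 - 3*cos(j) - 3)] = 2*(4*sin(j)^4 + sin(j)^2 - 19*cos(j)/4 + 3*cos(3*j)/4 - 5)/(3*(-sin(j)^2 + cos(j) + 2)^3)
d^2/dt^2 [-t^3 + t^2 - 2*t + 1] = 2 - 6*t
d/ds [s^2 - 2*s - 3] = 2*s - 2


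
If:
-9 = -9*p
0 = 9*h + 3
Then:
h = -1/3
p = 1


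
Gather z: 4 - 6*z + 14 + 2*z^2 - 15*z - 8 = 2*z^2 - 21*z + 10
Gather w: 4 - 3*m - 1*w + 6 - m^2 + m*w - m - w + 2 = -m^2 - 4*m + w*(m - 2) + 12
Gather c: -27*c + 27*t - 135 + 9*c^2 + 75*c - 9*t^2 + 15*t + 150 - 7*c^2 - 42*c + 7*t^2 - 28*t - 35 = 2*c^2 + 6*c - 2*t^2 + 14*t - 20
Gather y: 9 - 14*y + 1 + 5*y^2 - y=5*y^2 - 15*y + 10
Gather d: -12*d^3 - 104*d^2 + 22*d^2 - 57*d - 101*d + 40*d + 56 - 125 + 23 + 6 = -12*d^3 - 82*d^2 - 118*d - 40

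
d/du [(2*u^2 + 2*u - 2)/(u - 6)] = 2*(u^2 - 12*u - 5)/(u^2 - 12*u + 36)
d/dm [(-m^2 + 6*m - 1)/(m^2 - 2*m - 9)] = 4*(-m^2 + 5*m - 14)/(m^4 - 4*m^3 - 14*m^2 + 36*m + 81)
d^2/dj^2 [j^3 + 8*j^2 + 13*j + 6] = 6*j + 16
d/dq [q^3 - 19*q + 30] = 3*q^2 - 19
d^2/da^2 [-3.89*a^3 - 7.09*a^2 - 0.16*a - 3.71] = -23.34*a - 14.18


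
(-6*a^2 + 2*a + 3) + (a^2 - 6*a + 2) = -5*a^2 - 4*a + 5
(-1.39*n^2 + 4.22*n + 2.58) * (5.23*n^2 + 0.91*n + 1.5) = -7.2697*n^4 + 20.8057*n^3 + 15.2486*n^2 + 8.6778*n + 3.87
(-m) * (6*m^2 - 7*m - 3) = -6*m^3 + 7*m^2 + 3*m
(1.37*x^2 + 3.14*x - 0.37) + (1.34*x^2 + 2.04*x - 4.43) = 2.71*x^2 + 5.18*x - 4.8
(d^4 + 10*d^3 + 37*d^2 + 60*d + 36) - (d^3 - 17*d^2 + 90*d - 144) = d^4 + 9*d^3 + 54*d^2 - 30*d + 180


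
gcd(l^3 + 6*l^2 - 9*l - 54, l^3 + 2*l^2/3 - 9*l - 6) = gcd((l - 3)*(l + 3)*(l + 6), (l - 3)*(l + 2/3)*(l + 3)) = l^2 - 9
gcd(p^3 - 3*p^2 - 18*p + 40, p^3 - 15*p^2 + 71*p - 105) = p - 5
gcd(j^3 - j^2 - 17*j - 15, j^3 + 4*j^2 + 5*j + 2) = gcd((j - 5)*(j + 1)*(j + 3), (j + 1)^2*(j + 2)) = j + 1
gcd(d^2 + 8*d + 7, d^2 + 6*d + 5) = d + 1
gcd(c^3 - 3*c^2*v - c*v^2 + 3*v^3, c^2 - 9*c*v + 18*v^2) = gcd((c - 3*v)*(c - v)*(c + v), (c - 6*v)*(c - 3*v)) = -c + 3*v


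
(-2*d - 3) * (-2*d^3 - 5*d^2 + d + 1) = 4*d^4 + 16*d^3 + 13*d^2 - 5*d - 3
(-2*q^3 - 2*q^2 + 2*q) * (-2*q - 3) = 4*q^4 + 10*q^3 + 2*q^2 - 6*q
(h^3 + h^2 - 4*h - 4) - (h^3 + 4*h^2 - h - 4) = -3*h^2 - 3*h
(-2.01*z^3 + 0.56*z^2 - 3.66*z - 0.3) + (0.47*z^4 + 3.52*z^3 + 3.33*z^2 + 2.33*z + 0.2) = 0.47*z^4 + 1.51*z^3 + 3.89*z^2 - 1.33*z - 0.1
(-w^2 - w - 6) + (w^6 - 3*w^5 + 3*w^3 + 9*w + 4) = w^6 - 3*w^5 + 3*w^3 - w^2 + 8*w - 2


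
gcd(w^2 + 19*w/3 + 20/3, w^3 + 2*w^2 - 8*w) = 1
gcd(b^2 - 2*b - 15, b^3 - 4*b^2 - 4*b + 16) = 1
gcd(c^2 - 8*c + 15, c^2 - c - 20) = c - 5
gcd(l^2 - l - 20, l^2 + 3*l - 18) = 1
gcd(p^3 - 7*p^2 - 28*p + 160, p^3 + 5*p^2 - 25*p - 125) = p + 5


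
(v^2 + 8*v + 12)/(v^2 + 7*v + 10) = (v + 6)/(v + 5)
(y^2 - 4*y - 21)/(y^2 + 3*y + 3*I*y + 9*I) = (y - 7)/(y + 3*I)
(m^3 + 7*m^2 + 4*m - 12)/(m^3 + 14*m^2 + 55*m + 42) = (m^2 + m - 2)/(m^2 + 8*m + 7)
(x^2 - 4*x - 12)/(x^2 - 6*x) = (x + 2)/x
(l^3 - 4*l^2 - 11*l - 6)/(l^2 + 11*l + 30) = (l^3 - 4*l^2 - 11*l - 6)/(l^2 + 11*l + 30)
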